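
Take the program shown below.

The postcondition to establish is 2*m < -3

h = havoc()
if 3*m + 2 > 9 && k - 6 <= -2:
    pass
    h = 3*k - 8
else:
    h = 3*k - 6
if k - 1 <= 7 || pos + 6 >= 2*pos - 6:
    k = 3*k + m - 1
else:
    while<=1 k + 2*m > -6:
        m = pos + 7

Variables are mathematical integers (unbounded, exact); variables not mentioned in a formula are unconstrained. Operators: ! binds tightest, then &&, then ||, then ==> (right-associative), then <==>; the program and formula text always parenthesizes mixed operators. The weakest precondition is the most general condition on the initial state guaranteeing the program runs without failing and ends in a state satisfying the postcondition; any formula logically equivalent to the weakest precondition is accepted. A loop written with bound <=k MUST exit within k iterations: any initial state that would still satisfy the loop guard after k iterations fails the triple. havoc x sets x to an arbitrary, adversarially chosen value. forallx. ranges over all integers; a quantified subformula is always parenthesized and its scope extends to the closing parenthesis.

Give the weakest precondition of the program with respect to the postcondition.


Working backward. After the program, 2*m < -3 must hold.
Then branch requires 2*m < -3; else branch requires (k + 2*m > -6 ==> ((!(k + 2*pos > -20)) && 2*pos < -17)) && ((!(k + 2*m > -6)) ==> 2*m < -3).
Before the if: ((k <= 8 || pos <= 12) ==> 2*m < -3) && ((!(k <= 8 || pos <= 12)) ==> ((k + 2*m > -6 ==> ((!(k + 2*pos > -20)) && 2*pos < -17)) && ((!(k + 2*m > -6)) ==> 2*m < -3)))
Then branch requires ((k <= 8 || pos <= 12) ==> 2*m < -3) && ((!(k <= 8 || pos <= 12)) ==> ((k + 2*m > -6 ==> ((!(k + 2*pos > -20)) && 2*pos < -17)) && ((!(k + 2*m > -6)) ==> 2*m < -3))); else branch requires ((k <= 8 || pos <= 12) ==> 2*m < -3) && ((!(k <= 8 || pos <= 12)) ==> ((k + 2*m > -6 ==> ((!(k + 2*pos > -20)) && 2*pos < -17)) && ((!(k + 2*m > -6)) ==> 2*m < -3))).
Before the if: ((3*m > 7 && k <= 4) ==> (((k <= 8 || pos <= 12) ==> 2*m < -3) && ((!(k <= 8 || pos <= 12)) ==> ((k + 2*m > -6 ==> ((!(k + 2*pos > -20)) && 2*pos < -17)) && ((!(k + 2*m > -6)) ==> 2*m < -3))))) && ((!(3*m > 7 && k <= 4)) ==> (((k <= 8 || pos <= 12) ==> 2*m < -3) && ((!(k <= 8 || pos <= 12)) ==> ((k + 2*m > -6 ==> ((!(k + 2*pos > -20)) && 2*pos < -17)) && ((!(k + 2*m > -6)) ==> 2*m < -3)))))
Before havoc h: ((3*m > 7 && k <= 4) ==> (((k <= 8 || pos <= 12) ==> 2*m < -3) && ((!(k <= 8 || pos <= 12)) ==> ((k + 2*m > -6 ==> ((!(k + 2*pos > -20)) && 2*pos < -17)) && ((!(k + 2*m > -6)) ==> 2*m < -3))))) && ((!(3*m > 7 && k <= 4)) ==> (((k <= 8 || pos <= 12) ==> 2*m < -3) && ((!(k <= 8 || pos <= 12)) ==> ((k + 2*m > -6 ==> ((!(k + 2*pos > -20)) && 2*pos < -17)) && ((!(k + 2*m > -6)) ==> 2*m < -3)))))
Answer: WP = ((3*m > 7 && k <= 4) ==> (((k <= 8 || pos <= 12) ==> 2*m < -3) && ((!(k <= 8 || pos <= 12)) ==> ((k + 2*m > -6 ==> ((!(k + 2*pos > -20)) && 2*pos < -17)) && ((!(k + 2*m > -6)) ==> 2*m < -3))))) && ((!(3*m > 7 && k <= 4)) ==> (((k <= 8 || pos <= 12) ==> 2*m < -3) && ((!(k <= 8 || pos <= 12)) ==> ((k + 2*m > -6 ==> ((!(k + 2*pos > -20)) && 2*pos < -17)) && ((!(k + 2*m > -6)) ==> 2*m < -3)))))


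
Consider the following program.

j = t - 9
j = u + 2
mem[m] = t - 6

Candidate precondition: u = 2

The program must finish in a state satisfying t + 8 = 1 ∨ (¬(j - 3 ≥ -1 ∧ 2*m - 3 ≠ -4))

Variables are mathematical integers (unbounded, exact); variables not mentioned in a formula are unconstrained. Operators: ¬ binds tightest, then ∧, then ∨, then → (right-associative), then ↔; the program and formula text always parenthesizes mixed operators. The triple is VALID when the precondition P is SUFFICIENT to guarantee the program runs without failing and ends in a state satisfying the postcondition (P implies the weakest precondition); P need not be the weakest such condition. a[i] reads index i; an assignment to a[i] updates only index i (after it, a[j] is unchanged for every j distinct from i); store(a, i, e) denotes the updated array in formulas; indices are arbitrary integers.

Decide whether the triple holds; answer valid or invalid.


Working backward. After the program, the postcondition t + 8 = 1 ∨ (¬(j - 3 ≥ -1 ∧ 2*m - 3 ≠ -4)) must hold; in canonical form it is t = -7 ∨ (¬(j ≥ 2 ∧ 2*m ≠ -1)).
Before mem[m] := t - 6: t = -7 ∨ (¬(j ≥ 2 ∧ 2*m ≠ -1))
Before j := u + 2: t = -7 ∨ (¬(u ≥ 0 ∧ 2*m ≠ -1))
Before j := t - 9: t = -7 ∨ (¬(u ≥ 0 ∧ 2*m ≠ -1))
The weakest precondition is t = -7 ∨ (¬(u ≥ 0 ∧ 2*m ≠ -1)).
Check whether u = 2 implies it.
Countermodel: at the initial state m = 0, t = -6, u = 2, the precondition holds but the weakest precondition fails.
Answer: invalid


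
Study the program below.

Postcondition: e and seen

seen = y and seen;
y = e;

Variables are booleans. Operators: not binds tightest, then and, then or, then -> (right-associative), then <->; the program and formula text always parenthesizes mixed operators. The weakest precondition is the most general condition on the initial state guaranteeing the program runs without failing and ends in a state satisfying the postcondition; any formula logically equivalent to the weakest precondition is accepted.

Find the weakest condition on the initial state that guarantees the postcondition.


Working backward. After the program, e and seen must hold.
Before y := e: e and seen
Before seen := y and seen: e and y and seen
Answer: WP = e and y and seen


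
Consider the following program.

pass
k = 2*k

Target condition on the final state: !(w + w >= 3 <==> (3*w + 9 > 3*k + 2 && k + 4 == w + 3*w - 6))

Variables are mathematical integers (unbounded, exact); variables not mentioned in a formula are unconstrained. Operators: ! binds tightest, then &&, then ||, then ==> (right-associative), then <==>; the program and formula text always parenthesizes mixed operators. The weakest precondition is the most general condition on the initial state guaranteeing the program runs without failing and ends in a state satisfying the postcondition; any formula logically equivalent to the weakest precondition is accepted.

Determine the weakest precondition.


Working backward. After the program, the postcondition !(w + w >= 3 <==> (3*w + 9 > 3*k + 2 && k + 4 == w + 3*w - 6)) must hold; in canonical form it is !(2*w >= 3 <==> (3*w > 3*k - 7 && k == 4*w - 10)).
Before k := 2*k: !(2*w >= 3 <==> (3*w > 6*k - 7 && 2*k == 4*w - 10))
Before skip: !(2*w >= 3 <==> (3*w > 6*k - 7 && 2*k == 4*w - 10))
Answer: WP = !(2*w >= 3 <==> (3*w > 6*k - 7 && 2*k == 4*w - 10))


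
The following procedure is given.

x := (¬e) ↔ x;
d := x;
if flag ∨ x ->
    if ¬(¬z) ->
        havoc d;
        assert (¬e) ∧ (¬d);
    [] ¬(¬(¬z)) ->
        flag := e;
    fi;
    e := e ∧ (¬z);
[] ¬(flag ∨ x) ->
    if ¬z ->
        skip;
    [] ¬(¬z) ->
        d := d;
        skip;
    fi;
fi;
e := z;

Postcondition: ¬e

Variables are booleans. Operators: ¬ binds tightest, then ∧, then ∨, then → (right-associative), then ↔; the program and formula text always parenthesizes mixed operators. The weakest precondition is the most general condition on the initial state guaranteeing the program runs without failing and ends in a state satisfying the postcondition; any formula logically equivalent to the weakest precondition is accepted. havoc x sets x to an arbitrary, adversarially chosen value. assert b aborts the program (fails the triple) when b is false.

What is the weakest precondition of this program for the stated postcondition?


Working backward. After the program, ¬e must hold.
Before e := z: ¬z
Then branch requires ¬z; else branch requires z → (¬z).
Before the if: ((flag ∨ x) → (¬z)) ∧ ((¬(flag ∨ x)) → (z → (¬z)))
Before d := x: ((flag ∨ x) → (¬z)) ∧ ((¬(flag ∨ x)) → (z → (¬z)))
Before x := (¬e) ↔ x: ((flag ∨ ((¬e) ↔ x)) → (¬z)) ∧ ((¬(flag ∨ ((¬e) ↔ x))) → (z → (¬z)))
Answer: WP = ((flag ∨ ((¬e) ↔ x)) → (¬z)) ∧ ((¬(flag ∨ ((¬e) ↔ x))) → (z → (¬z)))


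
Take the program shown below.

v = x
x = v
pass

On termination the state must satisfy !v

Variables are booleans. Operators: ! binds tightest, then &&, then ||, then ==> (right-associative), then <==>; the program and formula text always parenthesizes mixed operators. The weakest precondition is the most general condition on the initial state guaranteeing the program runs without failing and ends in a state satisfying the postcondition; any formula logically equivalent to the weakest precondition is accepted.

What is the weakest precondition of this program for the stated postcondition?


Working backward. After the program, !v must hold.
Before skip: !v
Before x := v: !v
Before v := x: !x
Answer: WP = !x


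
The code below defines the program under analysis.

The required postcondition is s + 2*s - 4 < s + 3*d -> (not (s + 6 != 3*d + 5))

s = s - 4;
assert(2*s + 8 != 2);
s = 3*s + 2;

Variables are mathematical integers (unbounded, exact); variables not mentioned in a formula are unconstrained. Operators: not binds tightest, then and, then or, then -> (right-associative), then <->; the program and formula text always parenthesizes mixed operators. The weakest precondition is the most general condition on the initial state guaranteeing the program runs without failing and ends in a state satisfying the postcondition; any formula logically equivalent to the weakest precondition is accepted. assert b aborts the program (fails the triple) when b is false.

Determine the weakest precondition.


Working backward. After the program, the postcondition s + 2*s - 4 < s + 3*d -> (not (s + 6 != 3*d + 5)) must hold; in canonical form it is 2*s < 3*d + 4 -> (not (s != 3*d - 1)).
Before s := 3*s + 2: 6*s < 3*d -> (not (3*s != 3*d - 3))
Before assert 2*s + 8 != 2: 2*s != -6 and (6*s < 3*d -> (not (3*s != 3*d - 3)))
Before s := s - 4: 2*s != 2 and (6*s < 3*d + 24 -> (not (3*s != 3*d + 9)))
Answer: WP = 2*s != 2 and (6*s < 3*d + 24 -> (not (3*s != 3*d + 9)))


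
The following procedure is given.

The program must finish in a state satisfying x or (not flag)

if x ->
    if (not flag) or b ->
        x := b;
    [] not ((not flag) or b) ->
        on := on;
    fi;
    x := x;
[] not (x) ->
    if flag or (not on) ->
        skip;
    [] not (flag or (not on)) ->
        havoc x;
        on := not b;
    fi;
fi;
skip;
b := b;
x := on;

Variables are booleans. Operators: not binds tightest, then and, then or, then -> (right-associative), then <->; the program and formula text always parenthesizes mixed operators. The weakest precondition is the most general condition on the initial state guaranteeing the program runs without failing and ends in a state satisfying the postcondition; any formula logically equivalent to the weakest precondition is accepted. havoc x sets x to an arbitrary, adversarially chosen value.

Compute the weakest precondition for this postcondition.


Working backward. After the program, x or (not flag) must hold.
Before x := on: on or (not flag)
Before b := b: on or (not flag)
Before skip: on or (not flag)
Then branch requires (((not flag) or b) -> (on or (not flag))) and ((not ((not flag) or b)) -> (on or (not flag))); else branch requires ((flag or (not on)) -> (on or (not flag))) and ((not (flag or (not on))) -> ((not b) or (not flag))).
Before the if: (x -> ((((not flag) or b) -> (on or (not flag))) and ((not ((not flag) or b)) -> (on or (not flag))))) and ((not x) -> (((flag or (not on)) -> (on or (not flag))) and ((not (flag or (not on))) -> ((not b) or (not flag)))))
Answer: WP = (x -> ((((not flag) or b) -> (on or (not flag))) and ((not ((not flag) or b)) -> (on or (not flag))))) and ((not x) -> (((flag or (not on)) -> (on or (not flag))) and ((not (flag or (not on))) -> ((not b) or (not flag)))))


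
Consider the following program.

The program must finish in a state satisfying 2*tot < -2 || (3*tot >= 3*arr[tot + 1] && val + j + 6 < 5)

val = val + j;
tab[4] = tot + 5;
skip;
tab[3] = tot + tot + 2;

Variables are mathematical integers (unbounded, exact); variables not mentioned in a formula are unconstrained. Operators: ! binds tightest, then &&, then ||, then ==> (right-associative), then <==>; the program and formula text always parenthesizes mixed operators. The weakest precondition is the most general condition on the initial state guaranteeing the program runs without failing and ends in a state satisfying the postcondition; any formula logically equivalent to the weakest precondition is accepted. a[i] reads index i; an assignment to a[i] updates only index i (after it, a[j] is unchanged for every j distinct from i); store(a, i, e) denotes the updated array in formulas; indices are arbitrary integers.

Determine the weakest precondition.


Working backward. After the program, the postcondition 2*tot < -2 || (3*tot >= 3*arr[tot + 1] && val + j + 6 < 5) must hold; in canonical form it is 2*tot < -2 || (3*tot >= 3*arr[tot + 1] && j + val < -1).
Before tab[3] := tot + tot + 2: 2*tot < -2 || (3*tot >= 3*arr[tot + 1] && j + val < -1)
Before skip: 2*tot < -2 || (3*tot >= 3*arr[tot + 1] && j + val < -1)
Before tab[4] := tot + 5: 2*tot < -2 || (3*tot >= 3*arr[tot + 1] && j + val < -1)
Before val := val + j: 2*tot < -2 || (3*tot >= 3*arr[tot + 1] && 2*j + val < -1)
Answer: WP = 2*tot < -2 || (3*tot >= 3*arr[tot + 1] && 2*j + val < -1)


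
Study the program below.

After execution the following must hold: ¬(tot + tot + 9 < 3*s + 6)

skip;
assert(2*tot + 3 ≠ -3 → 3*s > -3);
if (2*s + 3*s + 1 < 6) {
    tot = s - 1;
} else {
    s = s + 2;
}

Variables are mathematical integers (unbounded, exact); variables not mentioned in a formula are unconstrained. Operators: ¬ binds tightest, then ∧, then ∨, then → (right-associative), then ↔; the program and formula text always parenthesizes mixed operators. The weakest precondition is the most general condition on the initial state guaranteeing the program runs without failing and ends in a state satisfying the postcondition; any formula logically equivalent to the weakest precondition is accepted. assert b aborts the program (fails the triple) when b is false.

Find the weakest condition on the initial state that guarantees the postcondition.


Working backward. After the program, the postcondition ¬(tot + tot + 9 < 3*s + 6) must hold; in canonical form it is ¬(2*tot < 3*s - 3).
Then branch requires ¬(s > 1); else branch requires ¬(2*tot < 3*s + 3).
Before the if: (5*s < 5 → (¬(s > 1))) ∧ ((¬(5*s < 5)) → (¬(2*tot < 3*s + 3)))
Before assert 2*tot + 3 ≠ -3 → 3*s > -3: (2*tot ≠ -6 → 3*s > -3) ∧ (5*s < 5 → (¬(s > 1))) ∧ ((¬(5*s < 5)) → (¬(2*tot < 3*s + 3)))
Before skip: (2*tot ≠ -6 → 3*s > -3) ∧ (5*s < 5 → (¬(s > 1))) ∧ ((¬(5*s < 5)) → (¬(2*tot < 3*s + 3)))
Answer: WP = (2*tot ≠ -6 → 3*s > -3) ∧ (5*s < 5 → (¬(s > 1))) ∧ ((¬(5*s < 5)) → (¬(2*tot < 3*s + 3)))


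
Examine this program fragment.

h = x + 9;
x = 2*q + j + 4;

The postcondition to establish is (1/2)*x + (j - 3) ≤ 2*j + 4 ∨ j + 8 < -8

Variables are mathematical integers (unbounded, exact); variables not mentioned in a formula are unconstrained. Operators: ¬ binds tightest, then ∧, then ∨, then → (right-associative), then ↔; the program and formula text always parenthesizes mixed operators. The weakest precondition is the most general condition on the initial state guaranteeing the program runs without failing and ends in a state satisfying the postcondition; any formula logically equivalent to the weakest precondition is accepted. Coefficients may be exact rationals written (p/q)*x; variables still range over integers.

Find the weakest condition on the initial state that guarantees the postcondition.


Working backward. After the program, the postcondition (1/2)*x + (j - 3) ≤ 2*j + 4 ∨ j + 8 < -8 must hold; in canonical form it is (1/2)*x ≤ j + 7 ∨ j < -16.
Before x := 2*q + j + 4: q ≤ (1/2)*j + 5 ∨ j < -16
Before h := x + 9: q ≤ (1/2)*j + 5 ∨ j < -16
Answer: WP = q ≤ (1/2)*j + 5 ∨ j < -16


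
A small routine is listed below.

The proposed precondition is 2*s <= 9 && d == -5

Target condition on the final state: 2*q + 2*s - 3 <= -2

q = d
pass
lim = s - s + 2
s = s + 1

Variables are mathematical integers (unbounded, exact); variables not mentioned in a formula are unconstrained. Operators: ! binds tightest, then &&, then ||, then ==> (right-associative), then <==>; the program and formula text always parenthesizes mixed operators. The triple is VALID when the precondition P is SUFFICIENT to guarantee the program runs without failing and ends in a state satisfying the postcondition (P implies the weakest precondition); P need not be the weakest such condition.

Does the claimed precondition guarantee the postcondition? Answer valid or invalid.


Working backward. After the program, the postcondition 2*q + 2*s - 3 <= -2 must hold; in canonical form it is 2*q + 2*s <= 1.
Before s := s + 1: 2*q + 2*s <= -1
Before lim := s - s + 2: 2*q + 2*s <= -1
Before skip: 2*q + 2*s <= -1
Before q := d: 2*d + 2*s <= -1
The weakest precondition is 2*d + 2*s <= -1.
Check whether 2*s <= 9 && d == -5 implies it.
Every state satisfying the precondition satisfies the weakest precondition: the implication holds.
Answer: valid


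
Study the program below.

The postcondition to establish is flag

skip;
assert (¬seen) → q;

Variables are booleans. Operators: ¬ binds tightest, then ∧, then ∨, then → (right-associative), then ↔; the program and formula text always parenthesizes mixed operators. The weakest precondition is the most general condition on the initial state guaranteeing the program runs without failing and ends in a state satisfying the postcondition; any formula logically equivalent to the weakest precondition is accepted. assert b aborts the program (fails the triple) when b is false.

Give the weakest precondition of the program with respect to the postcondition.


Working backward. After the program, flag must hold.
Before assert (¬seen) → q: ((¬seen) → q) ∧ flag
Before skip: ((¬seen) → q) ∧ flag
Answer: WP = ((¬seen) → q) ∧ flag


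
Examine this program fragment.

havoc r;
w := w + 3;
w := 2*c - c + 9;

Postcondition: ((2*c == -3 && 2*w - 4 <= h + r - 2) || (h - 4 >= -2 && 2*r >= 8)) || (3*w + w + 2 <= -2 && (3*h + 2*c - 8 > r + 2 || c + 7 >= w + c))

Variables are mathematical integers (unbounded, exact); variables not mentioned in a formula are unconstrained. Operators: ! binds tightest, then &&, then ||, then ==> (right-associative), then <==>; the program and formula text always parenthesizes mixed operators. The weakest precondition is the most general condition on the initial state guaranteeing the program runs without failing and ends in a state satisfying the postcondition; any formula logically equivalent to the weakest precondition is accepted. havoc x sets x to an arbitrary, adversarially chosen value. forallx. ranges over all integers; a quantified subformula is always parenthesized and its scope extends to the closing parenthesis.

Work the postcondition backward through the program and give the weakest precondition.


Working backward. After the program, the postcondition ((2*c == -3 && 2*w - 4 <= h + r - 2) || (h - 4 >= -2 && 2*r >= 8)) || (3*w + w + 2 <= -2 && (3*h + 2*c - 8 > r + 2 || c + 7 >= w + c)) must hold; in canonical form it is (2*c == -3 && 2*w <= h + r + 2) || (h >= 2 && 2*r >= 8) || (4*w <= -4 && (2*c + 3*h > r + 10 || w <= 7)).
Before w := 2*c - c + 9: (2*c == -3 && 2*c <= h + r - 16) || (h >= 2 && 2*r >= 8) || (4*c <= -40 && (2*c + 3*h > r + 10 || c <= -2))
Before w := w + 3: (2*c == -3 && 2*c <= h + r - 16) || (h >= 2 && 2*r >= 8) || (4*c <= -40 && (2*c + 3*h > r + 10 || c <= -2))
Before havoc r: forall r_1. ((2*c == -3 && 2*c <= h + r_1 - 16) || (h >= 2 && 2*r_1 >= 8) || (4*c <= -40 && (2*c + 3*h > r_1 + 10 || c <= -2)))
Answer: WP = forall r_1. ((2*c == -3 && 2*c <= h + r_1 - 16) || (h >= 2 && 2*r_1 >= 8) || (4*c <= -40 && (2*c + 3*h > r_1 + 10 || c <= -2)))


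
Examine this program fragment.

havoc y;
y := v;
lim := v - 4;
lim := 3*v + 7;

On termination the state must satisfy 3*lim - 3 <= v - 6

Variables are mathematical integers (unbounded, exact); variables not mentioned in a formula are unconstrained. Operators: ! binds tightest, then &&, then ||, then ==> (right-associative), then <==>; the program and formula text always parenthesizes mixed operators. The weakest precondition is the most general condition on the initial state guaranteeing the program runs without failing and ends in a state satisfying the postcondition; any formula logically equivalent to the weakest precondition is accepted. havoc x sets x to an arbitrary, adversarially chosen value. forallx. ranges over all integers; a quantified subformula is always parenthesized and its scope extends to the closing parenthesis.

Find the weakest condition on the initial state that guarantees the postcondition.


Working backward. After the program, the postcondition 3*lim - 3 <= v - 6 must hold; in canonical form it is 3*lim <= v - 3.
Before lim := 3*v + 7: 8*v <= -24
Before lim := v - 4: 8*v <= -24
Before y := v: 8*v <= -24
Before havoc y: 8*v <= -24
Answer: WP = 8*v <= -24


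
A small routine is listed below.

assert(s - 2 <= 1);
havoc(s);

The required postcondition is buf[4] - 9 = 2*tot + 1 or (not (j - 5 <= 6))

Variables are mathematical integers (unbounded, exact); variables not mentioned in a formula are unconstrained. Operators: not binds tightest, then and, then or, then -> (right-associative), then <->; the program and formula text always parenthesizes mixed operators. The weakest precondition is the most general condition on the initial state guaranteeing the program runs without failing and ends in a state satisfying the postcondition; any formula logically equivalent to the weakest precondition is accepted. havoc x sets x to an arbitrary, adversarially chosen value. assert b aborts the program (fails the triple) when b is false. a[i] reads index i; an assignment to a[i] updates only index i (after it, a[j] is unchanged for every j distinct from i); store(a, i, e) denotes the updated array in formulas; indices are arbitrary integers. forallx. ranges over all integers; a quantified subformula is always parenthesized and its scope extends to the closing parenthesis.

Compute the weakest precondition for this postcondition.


Working backward. After the program, the postcondition buf[4] - 9 = 2*tot + 1 or (not (j - 5 <= 6)) must hold; in canonical form it is buf[4] = 2*tot + 10 or (not (j <= 11)).
Before havoc s: buf[4] = 2*tot + 10 or (not (j <= 11))
Before assert s - 2 <= 1: s <= 3 and (buf[4] = 2*tot + 10 or (not (j <= 11)))
Answer: WP = s <= 3 and (buf[4] = 2*tot + 10 or (not (j <= 11)))


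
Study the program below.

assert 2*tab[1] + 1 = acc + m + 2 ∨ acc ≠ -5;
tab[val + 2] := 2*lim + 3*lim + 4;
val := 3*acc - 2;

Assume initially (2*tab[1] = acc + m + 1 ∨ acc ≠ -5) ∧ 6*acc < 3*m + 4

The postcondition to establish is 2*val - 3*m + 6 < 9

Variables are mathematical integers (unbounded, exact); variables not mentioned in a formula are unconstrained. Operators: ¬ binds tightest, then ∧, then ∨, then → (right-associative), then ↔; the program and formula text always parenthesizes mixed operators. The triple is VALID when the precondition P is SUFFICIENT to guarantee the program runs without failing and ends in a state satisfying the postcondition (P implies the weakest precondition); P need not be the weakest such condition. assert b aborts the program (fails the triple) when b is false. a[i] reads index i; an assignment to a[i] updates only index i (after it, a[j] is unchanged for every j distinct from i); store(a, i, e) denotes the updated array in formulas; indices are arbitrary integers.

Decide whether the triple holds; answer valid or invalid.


Working backward. After the program, the postcondition 2*val - 3*m + 6 < 9 must hold; in canonical form it is 2*val < 3*m + 3.
Before val := 3*acc - 2: 6*acc < 3*m + 7
Before tab[val + 2] := 2*lim + 3*lim + 4: 6*acc < 3*m + 7
Before assert 2*tab[1] + 1 = acc + m + 2 ∨ acc ≠ -5: (2*tab[1] = acc + m + 1 ∨ acc ≠ -5) ∧ 6*acc < 3*m + 7
The weakest precondition is (2*tab[1] = acc + m + 1 ∨ acc ≠ -5) ∧ 6*acc < 3*m + 7.
Check whether (2*tab[1] = acc + m + 1 ∨ acc ≠ -5) ∧ 6*acc < 3*m + 4 implies it.
Every state satisfying the precondition satisfies the weakest precondition: the implication holds.
Answer: valid


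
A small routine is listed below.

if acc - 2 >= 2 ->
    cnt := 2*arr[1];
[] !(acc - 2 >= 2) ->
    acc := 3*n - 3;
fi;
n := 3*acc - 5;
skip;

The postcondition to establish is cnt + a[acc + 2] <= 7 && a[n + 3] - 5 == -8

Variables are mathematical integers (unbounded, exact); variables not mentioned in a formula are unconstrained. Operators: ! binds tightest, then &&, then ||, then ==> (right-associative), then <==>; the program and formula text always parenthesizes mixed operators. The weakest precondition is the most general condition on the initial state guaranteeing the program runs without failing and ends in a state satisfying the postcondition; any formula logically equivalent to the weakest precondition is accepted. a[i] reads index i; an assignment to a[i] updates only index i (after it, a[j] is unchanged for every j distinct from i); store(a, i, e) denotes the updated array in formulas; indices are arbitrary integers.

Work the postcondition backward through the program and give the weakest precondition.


Working backward. After the program, the postcondition cnt + a[acc + 2] <= 7 && a[n + 3] - 5 == -8 must hold; in canonical form it is a[acc + 2] + cnt <= 7 && a[n + 3] == -3.
Before skip: a[acc + 2] + cnt <= 7 && a[n + 3] == -3
Before n := 3*acc - 5: a[acc + 2] + cnt <= 7 && a[3*acc - 2] == -3
Then branch requires a[acc + 2] + 2*arr[1] <= 7 && a[3*acc - 2] == -3; else branch requires a[3*n - 1] + cnt <= 7 && a[9*n - 11] == -3.
Before the if: (acc >= 4 ==> (a[acc + 2] + 2*arr[1] <= 7 && a[3*acc - 2] == -3)) && ((!(acc >= 4)) ==> (a[3*n - 1] + cnt <= 7 && a[9*n - 11] == -3))
Answer: WP = (acc >= 4 ==> (a[acc + 2] + 2*arr[1] <= 7 && a[3*acc - 2] == -3)) && ((!(acc >= 4)) ==> (a[3*n - 1] + cnt <= 7 && a[9*n - 11] == -3))


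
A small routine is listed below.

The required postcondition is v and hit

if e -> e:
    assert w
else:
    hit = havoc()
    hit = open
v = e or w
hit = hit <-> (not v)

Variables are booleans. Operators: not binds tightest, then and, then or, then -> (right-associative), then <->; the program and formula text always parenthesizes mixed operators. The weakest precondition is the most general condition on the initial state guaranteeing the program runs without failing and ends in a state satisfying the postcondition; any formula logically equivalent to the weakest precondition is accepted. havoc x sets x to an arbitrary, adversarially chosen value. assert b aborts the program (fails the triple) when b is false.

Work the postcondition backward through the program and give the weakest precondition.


Working backward. After the program, v and hit must hold.
Before hit := hit <-> (not v): v and (hit <-> (not v))
Before v := e or w: (e or w) and (hit <-> (not (e or w)))
Then branch requires w and (e or w) and (hit <-> (not (e or w))); else branch requires (e or w) and (open <-> (not (e or w))).
Before the if: w and (e or w) and (hit <-> (not (e or w)))
Answer: WP = w and (e or w) and (hit <-> (not (e or w)))


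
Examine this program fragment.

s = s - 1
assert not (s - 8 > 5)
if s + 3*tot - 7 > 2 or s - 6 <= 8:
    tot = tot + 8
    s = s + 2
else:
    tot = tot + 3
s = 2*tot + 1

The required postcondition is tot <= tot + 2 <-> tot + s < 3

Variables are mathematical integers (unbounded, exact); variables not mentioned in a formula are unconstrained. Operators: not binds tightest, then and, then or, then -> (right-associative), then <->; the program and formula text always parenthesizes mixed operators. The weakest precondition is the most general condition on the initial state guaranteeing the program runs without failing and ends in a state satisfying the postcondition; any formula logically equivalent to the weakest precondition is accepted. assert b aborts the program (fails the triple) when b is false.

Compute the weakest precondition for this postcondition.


Working backward. After the program, the postcondition tot <= tot + 2 <-> tot + s < 3 must hold; in canonical form it is s + tot < 3.
Before s := 2*tot + 1: 3*tot < 2
Then branch requires 3*tot < -22; else branch requires 3*tot < -7.
Before the if: ((s + 3*tot > 9 or s <= 14) -> 3*tot < -22) and ((not (s + 3*tot > 9 or s <= 14)) -> 3*tot < -7)
Before assert not (s - 8 > 5): (not (s > 13)) and ((s + 3*tot > 9 or s <= 14) -> 3*tot < -22) and ((not (s + 3*tot > 9 or s <= 14)) -> 3*tot < -7)
Before s := s - 1: (not (s > 14)) and ((s + 3*tot > 10 or s <= 15) -> 3*tot < -22) and ((not (s + 3*tot > 10 or s <= 15)) -> 3*tot < -7)
Answer: WP = (not (s > 14)) and ((s + 3*tot > 10 or s <= 15) -> 3*tot < -22) and ((not (s + 3*tot > 10 or s <= 15)) -> 3*tot < -7)


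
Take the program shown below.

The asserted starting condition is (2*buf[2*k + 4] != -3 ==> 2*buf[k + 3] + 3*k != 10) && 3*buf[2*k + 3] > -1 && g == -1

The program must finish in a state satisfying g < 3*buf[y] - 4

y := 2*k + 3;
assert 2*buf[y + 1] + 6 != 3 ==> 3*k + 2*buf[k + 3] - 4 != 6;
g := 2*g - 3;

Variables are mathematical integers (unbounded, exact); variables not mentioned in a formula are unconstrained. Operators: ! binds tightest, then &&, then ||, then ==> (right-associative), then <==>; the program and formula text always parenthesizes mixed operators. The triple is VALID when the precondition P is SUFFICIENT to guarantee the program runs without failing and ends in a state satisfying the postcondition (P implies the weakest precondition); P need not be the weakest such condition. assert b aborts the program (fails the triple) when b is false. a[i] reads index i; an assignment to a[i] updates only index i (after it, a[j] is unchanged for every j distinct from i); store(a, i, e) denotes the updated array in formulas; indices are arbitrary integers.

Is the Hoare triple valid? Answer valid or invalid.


Working backward. After the program, g < 3*buf[y] - 4 must hold.
Before g := 2*g - 3: 2*g < 3*buf[y] - 1
Before assert 2*buf[y + 1] + 6 != 3 ==> 3*k + 2*buf[k + 3] - 4 != 6: (2*buf[y + 1] != -3 ==> 2*buf[k + 3] + 3*k != 10) && 2*g < 3*buf[y] - 1
Before y := 2*k + 3: (2*buf[2*k + 4] != -3 ==> 2*buf[k + 3] + 3*k != 10) && 2*g < 3*buf[2*k + 3] - 1
The weakest precondition is (2*buf[2*k + 4] != -3 ==> 2*buf[k + 3] + 3*k != 10) && 2*g < 3*buf[2*k + 3] - 1.
Check whether (2*buf[2*k + 4] != -3 ==> 2*buf[k + 3] + 3*k != 10) && 3*buf[2*k + 3] > -1 && g == -1 implies it.
Every state satisfying the precondition satisfies the weakest precondition: the implication holds.
Answer: valid


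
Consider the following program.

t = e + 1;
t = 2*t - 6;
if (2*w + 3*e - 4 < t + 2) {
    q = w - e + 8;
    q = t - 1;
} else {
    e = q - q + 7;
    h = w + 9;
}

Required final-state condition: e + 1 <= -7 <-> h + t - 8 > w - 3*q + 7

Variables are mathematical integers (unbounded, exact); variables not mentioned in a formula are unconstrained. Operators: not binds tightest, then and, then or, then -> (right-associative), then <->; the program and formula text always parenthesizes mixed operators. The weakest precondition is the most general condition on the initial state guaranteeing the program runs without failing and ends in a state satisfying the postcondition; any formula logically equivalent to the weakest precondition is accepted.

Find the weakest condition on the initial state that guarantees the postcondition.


Working backward. After the program, the postcondition e + 1 <= -7 <-> h + t - 8 > w - 3*q + 7 must hold; in canonical form it is e <= -8 <-> h + 3*q + t > w + 15.
Then branch requires e <= -8 <-> h + 4*t > w + 18; else branch requires not (3*q + t > 6).
Before the if: (3*e + 2*w < t + 6 -> (e <= -8 <-> h + 4*t > w + 18)) and ((not (3*e + 2*w < t + 6)) -> (not (3*q + t > 6)))
Before t := 2*t - 6: (3*e + 2*w < 2*t -> (e <= -8 <-> h + 8*t > w + 42)) and ((not (3*e + 2*w < 2*t)) -> (not (3*q + 2*t > 12)))
Before t := e + 1: (e + 2*w < 2 -> (e <= -8 <-> 8*e + h > w + 34)) and ((not (e + 2*w < 2)) -> (not (2*e + 3*q > 10)))
Answer: WP = (e + 2*w < 2 -> (e <= -8 <-> 8*e + h > w + 34)) and ((not (e + 2*w < 2)) -> (not (2*e + 3*q > 10)))


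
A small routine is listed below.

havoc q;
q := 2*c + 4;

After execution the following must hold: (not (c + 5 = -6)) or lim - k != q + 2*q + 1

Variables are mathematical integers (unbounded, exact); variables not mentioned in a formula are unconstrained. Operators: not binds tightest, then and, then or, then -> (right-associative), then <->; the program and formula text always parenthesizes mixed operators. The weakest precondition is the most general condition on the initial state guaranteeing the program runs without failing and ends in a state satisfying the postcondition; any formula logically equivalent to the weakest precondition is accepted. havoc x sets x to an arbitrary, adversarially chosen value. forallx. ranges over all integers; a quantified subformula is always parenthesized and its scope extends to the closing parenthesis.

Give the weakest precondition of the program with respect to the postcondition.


Working backward. After the program, the postcondition (not (c + 5 = -6)) or lim - k != q + 2*q + 1 must hold; in canonical form it is (not (c = -11)) or lim != k + 3*q + 1.
Before q := 2*c + 4: (not (c = -11)) or lim != 6*c + k + 13
Before havoc q: (not (c = -11)) or lim != 6*c + k + 13
Answer: WP = (not (c = -11)) or lim != 6*c + k + 13


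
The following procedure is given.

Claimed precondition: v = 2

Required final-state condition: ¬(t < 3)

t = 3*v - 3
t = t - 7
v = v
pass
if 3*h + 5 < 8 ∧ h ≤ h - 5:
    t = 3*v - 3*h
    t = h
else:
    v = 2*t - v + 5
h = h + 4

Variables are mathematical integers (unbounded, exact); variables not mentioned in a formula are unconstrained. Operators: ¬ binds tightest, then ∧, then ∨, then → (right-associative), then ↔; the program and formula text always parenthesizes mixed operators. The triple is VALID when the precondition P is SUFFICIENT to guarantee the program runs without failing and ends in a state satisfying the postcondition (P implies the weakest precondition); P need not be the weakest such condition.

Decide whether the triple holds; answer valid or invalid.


Working backward. After the program, ¬(t < 3) must hold.
Before h := h + 4: ¬(t < 3)
Then branch requires ¬(h < 3); else branch requires ¬(t < 3).
Before the if: ¬(t < 3)
Before skip: ¬(t < 3)
Before v := v: ¬(t < 3)
Before t := t - 7: ¬(t < 10)
Before t := 3*v - 3: ¬(3*v < 13)
The weakest precondition is ¬(3*v < 13).
Check whether v = 2 implies it.
Countermodel: at the initial state v = 2, the precondition holds but the weakest precondition fails.
Answer: invalid


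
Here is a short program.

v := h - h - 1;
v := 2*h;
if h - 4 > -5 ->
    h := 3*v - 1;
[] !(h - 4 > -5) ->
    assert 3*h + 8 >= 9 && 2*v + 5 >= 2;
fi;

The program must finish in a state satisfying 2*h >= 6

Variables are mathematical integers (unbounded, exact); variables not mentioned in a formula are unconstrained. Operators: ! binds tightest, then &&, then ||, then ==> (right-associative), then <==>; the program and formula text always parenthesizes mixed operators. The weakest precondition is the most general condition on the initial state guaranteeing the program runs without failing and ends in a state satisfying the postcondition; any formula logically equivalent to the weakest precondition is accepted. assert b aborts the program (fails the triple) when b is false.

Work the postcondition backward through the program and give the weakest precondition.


Working backward. After the program, 2*h >= 6 must hold.
Then branch requires 6*v >= 8; else branch requires 3*h >= 1 && 2*v >= -3 && 2*h >= 6.
Before the if: (h > -1 ==> 6*v >= 8) && ((!(h > -1)) ==> (3*h >= 1 && 2*v >= -3 && 2*h >= 6))
Before v := 2*h: (h > -1 ==> 12*h >= 8) && ((!(h > -1)) ==> (3*h >= 1 && 4*h >= -3 && 2*h >= 6))
Before v := h - h - 1: (h > -1 ==> 12*h >= 8) && ((!(h > -1)) ==> (3*h >= 1 && 4*h >= -3 && 2*h >= 6))
Answer: WP = (h > -1 ==> 12*h >= 8) && ((!(h > -1)) ==> (3*h >= 1 && 4*h >= -3 && 2*h >= 6))


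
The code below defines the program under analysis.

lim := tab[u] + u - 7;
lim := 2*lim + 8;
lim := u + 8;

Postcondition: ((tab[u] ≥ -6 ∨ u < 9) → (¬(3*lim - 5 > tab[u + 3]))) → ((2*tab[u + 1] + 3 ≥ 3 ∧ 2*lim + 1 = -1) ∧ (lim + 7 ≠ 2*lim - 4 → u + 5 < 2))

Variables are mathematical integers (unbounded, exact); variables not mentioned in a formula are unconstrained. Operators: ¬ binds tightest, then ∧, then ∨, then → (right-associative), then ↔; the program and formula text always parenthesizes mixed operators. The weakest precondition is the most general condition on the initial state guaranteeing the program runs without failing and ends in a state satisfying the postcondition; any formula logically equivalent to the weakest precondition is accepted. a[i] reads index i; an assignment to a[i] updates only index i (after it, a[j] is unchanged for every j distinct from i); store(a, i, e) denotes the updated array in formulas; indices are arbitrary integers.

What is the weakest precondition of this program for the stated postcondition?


Working backward. After the program, the postcondition ((tab[u] ≥ -6 ∨ u < 9) → (¬(3*lim - 5 > tab[u + 3]))) → ((2*tab[u + 1] + 3 ≥ 3 ∧ 2*lim + 1 = -1) ∧ (lim + 7 ≠ 2*lim - 4 → u + 5 < 2)) must hold; in canonical form it is ((tab[u] ≥ -6 ∨ u < 9) → (¬(3*lim > tab[u + 3] + 5))) → (2*tab[u + 1] ≥ 0 ∧ 2*lim = -2 ∧ (lim ≠ 11 → u < -3)).
Before lim := u + 8: ((tab[u] ≥ -6 ∨ u < 9) → (¬(3*u > tab[u + 3] - 19))) → (2*tab[u + 1] ≥ 0 ∧ 2*u = -18 ∧ (u ≠ 3 → u < -3))
Before lim := 2*lim + 8: ((tab[u] ≥ -6 ∨ u < 9) → (¬(3*u > tab[u + 3] - 19))) → (2*tab[u + 1] ≥ 0 ∧ 2*u = -18 ∧ (u ≠ 3 → u < -3))
Before lim := tab[u] + u - 7: ((tab[u] ≥ -6 ∨ u < 9) → (¬(3*u > tab[u + 3] - 19))) → (2*tab[u + 1] ≥ 0 ∧ 2*u = -18 ∧ (u ≠ 3 → u < -3))
Answer: WP = ((tab[u] ≥ -6 ∨ u < 9) → (¬(3*u > tab[u + 3] - 19))) → (2*tab[u + 1] ≥ 0 ∧ 2*u = -18 ∧ (u ≠ 3 → u < -3))


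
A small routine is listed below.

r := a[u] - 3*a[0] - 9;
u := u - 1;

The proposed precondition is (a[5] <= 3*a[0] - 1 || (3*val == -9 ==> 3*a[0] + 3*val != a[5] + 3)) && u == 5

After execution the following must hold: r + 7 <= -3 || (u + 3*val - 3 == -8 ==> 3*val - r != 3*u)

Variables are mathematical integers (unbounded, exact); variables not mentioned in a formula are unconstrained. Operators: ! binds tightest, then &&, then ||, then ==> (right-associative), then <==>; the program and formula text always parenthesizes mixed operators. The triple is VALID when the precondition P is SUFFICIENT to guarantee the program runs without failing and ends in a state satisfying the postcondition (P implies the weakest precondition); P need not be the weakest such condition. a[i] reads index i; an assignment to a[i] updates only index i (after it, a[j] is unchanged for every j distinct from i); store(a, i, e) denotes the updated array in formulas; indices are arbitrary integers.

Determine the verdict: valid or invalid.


Working backward. After the program, the postcondition r + 7 <= -3 || (u + 3*val - 3 == -8 ==> 3*val - r != 3*u) must hold; in canonical form it is r <= -10 || (u + 3*val == -5 ==> 3*val != r + 3*u).
Before u := u - 1: r <= -10 || (u + 3*val == -4 ==> 3*val != r + 3*u - 3)
Before r := a[u] - 3*a[0] - 9: a[u] <= 3*a[0] - 1 || (u + 3*val == -4 ==> 3*a[0] + 3*val != a[u] + 3*u - 12)
The weakest precondition is a[u] <= 3*a[0] - 1 || (u + 3*val == -4 ==> 3*a[0] + 3*val != a[u] + 3*u - 12).
Check whether (a[5] <= 3*a[0] - 1 || (3*val == -9 ==> 3*a[0] + 3*val != a[5] + 3)) && u == 5 implies it.
Every state satisfying the precondition satisfies the weakest precondition: the implication holds.
Answer: valid


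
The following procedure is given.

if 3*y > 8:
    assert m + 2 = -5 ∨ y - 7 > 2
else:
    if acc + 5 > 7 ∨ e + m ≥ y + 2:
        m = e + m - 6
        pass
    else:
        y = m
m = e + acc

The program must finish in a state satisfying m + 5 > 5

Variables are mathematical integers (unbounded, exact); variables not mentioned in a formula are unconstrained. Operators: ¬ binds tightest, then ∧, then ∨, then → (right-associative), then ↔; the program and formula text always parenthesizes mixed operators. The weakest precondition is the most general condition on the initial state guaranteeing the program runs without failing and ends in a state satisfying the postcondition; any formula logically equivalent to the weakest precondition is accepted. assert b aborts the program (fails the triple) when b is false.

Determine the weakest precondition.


Working backward. After the program, the postcondition m + 5 > 5 must hold; in canonical form it is m > 0.
Before m := e + acc: acc + e > 0
Then branch requires (m = -7 ∨ y > 9) ∧ acc + e > 0; else branch requires ((acc > 2 ∨ e + m ≥ y + 2) → acc + e > 0) ∧ ((¬(acc > 2 ∨ e + m ≥ y + 2)) → acc + e > 0).
Before the if: (3*y > 8 → ((m = -7 ∨ y > 9) ∧ acc + e > 0)) ∧ ((¬(3*y > 8)) → (((acc > 2 ∨ e + m ≥ y + 2) → acc + e > 0) ∧ ((¬(acc > 2 ∨ e + m ≥ y + 2)) → acc + e > 0)))
Answer: WP = (3*y > 8 → ((m = -7 ∨ y > 9) ∧ acc + e > 0)) ∧ ((¬(3*y > 8)) → (((acc > 2 ∨ e + m ≥ y + 2) → acc + e > 0) ∧ ((¬(acc > 2 ∨ e + m ≥ y + 2)) → acc + e > 0)))
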